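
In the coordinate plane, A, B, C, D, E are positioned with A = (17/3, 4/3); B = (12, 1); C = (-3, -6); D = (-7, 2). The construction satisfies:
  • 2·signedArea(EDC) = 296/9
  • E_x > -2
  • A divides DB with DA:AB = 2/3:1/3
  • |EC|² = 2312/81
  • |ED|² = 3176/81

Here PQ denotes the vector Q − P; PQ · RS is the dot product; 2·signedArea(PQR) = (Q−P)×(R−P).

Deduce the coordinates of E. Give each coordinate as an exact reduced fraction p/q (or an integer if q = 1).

E = (-13/9, -8/9)

1. E_x = -13/9  [line 8·x + 4·y + 136/9 = 0 ∩ |ED|² = 3176/81]
2. E_y = -8/9  [line 8·x + 4·y + 136/9 = 0 ∩ |ED|² = 3176/81]
   → E = (-13/9, -8/9)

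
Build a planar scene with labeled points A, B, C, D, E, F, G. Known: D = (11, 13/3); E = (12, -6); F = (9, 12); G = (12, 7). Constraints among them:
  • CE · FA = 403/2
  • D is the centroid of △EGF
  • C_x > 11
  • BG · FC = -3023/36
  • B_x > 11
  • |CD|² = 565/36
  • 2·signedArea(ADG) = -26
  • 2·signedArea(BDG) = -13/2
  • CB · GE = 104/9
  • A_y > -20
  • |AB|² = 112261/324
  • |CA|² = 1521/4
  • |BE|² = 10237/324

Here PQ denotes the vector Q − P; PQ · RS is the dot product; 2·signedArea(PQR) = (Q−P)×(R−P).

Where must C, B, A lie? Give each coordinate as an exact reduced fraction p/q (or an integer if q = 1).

1. B_x = 35/3  [line -8/3·x + 1·y + 63/2 = 0 ∩ |BE|² = 10237/324]
2. B_y = -7/18  [line -8/3·x + 1·y + 63/2 = 0 ∩ |BE|² = 10237/324]
   → B = (35/3, -7/18)
3. C_x = 12  [BG · FC = -3023/36 ∩ CB · GE = 104/9]
4. C_y = 1/2  [BG · FC = -3023/36 ∩ CB · GE = 104/9]
   → C = (12, 1/2)
5. A_x = 12  [CE · FA = 403/2 ∩ 2·signedArea(ADG) = -26]
6. A_y = -19  [CE · FA = 403/2 ∩ 2·signedArea(ADG) = -26]
   → A = (12, -19)

A = (12, -19)
B = (35/3, -7/18)
C = (12, 1/2)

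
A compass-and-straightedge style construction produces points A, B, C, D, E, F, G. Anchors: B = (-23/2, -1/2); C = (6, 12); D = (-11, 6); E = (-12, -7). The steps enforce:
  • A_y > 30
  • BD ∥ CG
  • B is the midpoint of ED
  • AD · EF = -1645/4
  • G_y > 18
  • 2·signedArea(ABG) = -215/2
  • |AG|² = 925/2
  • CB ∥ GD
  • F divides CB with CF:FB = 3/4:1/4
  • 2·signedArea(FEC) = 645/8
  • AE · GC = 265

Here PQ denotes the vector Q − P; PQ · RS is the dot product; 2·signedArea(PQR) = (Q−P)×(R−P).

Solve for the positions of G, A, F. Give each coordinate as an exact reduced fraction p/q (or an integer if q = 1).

1. G_x = 13/2  [CB ∥ GD ∩ BD ∥ CG]
2. G_y = 37/2  [CB ∥ GD ∩ BD ∥ CG]
   → G = (13/2, 37/2)
3. A_x = 24  [AE · GC = 265 ∩ 2·signedArea(ABG) = -215/2]
4. A_y = 31  [AE · GC = 265 ∩ 2·signedArea(ABG) = -215/2]
   → A = (24, 31)
5. F_x = -57/8  [AD · EF = -1645/4 ∩ F divides CB with CF:FB = 3/4:1/4]
6. F_y = 21/8  [AD · EF = -1645/4 ∩ F divides CB with CF:FB = 3/4:1/4]
   → F = (-57/8, 21/8)

A = (24, 31)
F = (-57/8, 21/8)
G = (13/2, 37/2)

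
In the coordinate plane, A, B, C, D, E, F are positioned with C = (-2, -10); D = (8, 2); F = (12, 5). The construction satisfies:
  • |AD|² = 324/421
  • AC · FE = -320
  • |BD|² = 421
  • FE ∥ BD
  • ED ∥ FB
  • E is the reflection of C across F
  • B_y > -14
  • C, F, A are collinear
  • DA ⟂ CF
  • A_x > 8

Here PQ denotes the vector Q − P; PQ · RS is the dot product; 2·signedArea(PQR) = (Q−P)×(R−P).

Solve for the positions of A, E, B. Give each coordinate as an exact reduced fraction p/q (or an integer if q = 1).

A = (3638/421, 590/421)
B = (-6, -13)
E = (26, 20)

1. A_x = 3638/421  [C, F, A are collinear ∩ DA ⟂ CF]
2. A_y = 590/421  [C, F, A are collinear ∩ DA ⟂ CF]
   → A = (3638/421, 590/421)
3. E_x = 26  [E is the reflection of C across F]
4. E_y = 20  [E is the reflection of C across F]
   → E = (26, 20)
5. B_x = -6  [FE ∥ BD ∩ ED ∥ FB]
6. B_y = -13  [FE ∥ BD ∩ ED ∥ FB]
   → B = (-6, -13)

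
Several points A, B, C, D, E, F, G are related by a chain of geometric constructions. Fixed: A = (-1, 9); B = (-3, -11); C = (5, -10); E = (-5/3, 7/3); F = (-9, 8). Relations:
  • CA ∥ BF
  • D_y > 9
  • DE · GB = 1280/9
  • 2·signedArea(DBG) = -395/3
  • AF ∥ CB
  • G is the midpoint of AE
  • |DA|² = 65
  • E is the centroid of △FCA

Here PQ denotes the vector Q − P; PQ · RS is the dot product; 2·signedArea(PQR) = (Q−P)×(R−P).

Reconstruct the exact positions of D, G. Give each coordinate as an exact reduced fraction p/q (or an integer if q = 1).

1. G_x = -4/3  [G is the midpoint of AE]
2. G_y = 17/3  [G is the midpoint of AE]
   → G = (-4/3, 17/3)
3. D_x = 7  [2·signedArea(DBG) = -395/3 ∩ DE · GB = 1280/9]
4. D_y = 10  [2·signedArea(DBG) = -395/3 ∩ DE · GB = 1280/9]
   → D = (7, 10)

D = (7, 10)
G = (-4/3, 17/3)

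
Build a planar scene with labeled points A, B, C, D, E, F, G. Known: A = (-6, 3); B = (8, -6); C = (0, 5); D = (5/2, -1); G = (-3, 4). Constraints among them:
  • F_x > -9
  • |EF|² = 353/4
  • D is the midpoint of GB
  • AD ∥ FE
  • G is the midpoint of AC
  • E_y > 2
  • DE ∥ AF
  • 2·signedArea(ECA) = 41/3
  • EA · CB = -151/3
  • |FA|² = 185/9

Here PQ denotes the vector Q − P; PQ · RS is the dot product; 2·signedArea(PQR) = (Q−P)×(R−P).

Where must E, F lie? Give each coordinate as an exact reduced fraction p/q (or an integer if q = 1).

1. E_x = -1/6  [2·signedArea(ECA) = 41/3 ∩ EA · CB = -151/3]
2. E_y = 8/3  [2·signedArea(ECA) = 41/3 ∩ EA · CB = -151/3]
   → E = (-1/6, 8/3)
3. F_x = -26/3  [AD ∥ FE ∩ DE ∥ AF]
4. F_y = 20/3  [AD ∥ FE ∩ DE ∥ AF]
   → F = (-26/3, 20/3)

E = (-1/6, 8/3)
F = (-26/3, 20/3)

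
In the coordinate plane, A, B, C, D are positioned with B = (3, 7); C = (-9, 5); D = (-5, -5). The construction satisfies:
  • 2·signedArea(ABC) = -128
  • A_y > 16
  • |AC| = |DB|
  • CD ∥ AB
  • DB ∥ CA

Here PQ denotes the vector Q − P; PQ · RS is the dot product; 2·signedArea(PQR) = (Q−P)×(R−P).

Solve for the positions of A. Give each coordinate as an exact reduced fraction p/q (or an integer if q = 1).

A = (-1, 17)

1. A_x = -1  [CD ∥ AB ∩ DB ∥ CA]
2. A_y = 17  [CD ∥ AB ∩ DB ∥ CA]
   → A = (-1, 17)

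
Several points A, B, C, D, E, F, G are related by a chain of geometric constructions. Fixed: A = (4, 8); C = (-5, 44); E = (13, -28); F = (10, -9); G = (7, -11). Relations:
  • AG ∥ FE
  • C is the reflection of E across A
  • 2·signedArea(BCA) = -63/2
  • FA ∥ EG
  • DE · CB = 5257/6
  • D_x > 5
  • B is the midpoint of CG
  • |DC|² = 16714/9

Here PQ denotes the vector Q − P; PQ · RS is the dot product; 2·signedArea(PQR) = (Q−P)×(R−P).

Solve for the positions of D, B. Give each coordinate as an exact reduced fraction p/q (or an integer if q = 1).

B = (1, 33/2)
D = (6, 7/3)

1. B_x = 1  [B is the midpoint of CG]
2. B_y = 33/2  [B is the midpoint of CG]
   → B = (1, 33/2)
3. D_x = 6  [line -6·x + 55/2·y + -169/6 = 0 ∩ |DC|² = 16714/9]
4. D_y = 7/3  [line -6·x + 55/2·y + -169/6 = 0 ∩ |DC|² = 16714/9]
   → D = (6, 7/3)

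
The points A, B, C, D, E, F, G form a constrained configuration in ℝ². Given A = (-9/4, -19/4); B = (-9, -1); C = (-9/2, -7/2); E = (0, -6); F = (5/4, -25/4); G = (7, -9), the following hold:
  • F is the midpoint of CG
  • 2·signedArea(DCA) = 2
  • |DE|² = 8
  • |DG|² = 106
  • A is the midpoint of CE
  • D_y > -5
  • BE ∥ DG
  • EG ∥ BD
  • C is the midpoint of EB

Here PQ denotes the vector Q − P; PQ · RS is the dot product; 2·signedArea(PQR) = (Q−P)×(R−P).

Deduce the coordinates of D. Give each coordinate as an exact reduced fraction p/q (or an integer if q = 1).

D = (-2, -4)

1. D_x = -2  [BE ∥ DG ∩ EG ∥ BD]
2. D_y = -4  [BE ∥ DG ∩ EG ∥ BD]
   → D = (-2, -4)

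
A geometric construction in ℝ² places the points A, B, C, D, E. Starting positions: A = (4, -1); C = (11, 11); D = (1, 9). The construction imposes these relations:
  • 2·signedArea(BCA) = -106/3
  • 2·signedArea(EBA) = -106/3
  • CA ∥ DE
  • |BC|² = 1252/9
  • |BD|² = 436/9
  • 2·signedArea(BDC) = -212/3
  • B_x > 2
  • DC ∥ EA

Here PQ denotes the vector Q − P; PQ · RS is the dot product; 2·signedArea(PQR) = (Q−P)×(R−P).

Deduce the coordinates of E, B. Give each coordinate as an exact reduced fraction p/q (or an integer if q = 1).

B = (3, 7/3)
E = (-6, -3)

1. E_x = -6  [DC ∥ EA ∩ CA ∥ DE]
2. E_y = -3  [DC ∥ EA ∩ CA ∥ DE]
   → E = (-6, -3)
3. B_x = 3  [2·signedArea(BDC) = -212/3 ∩ 2·signedArea(BCA) = -106/3]
4. B_y = 7/3  [2·signedArea(BDC) = -212/3 ∩ 2·signedArea(BCA) = -106/3]
   → B = (3, 7/3)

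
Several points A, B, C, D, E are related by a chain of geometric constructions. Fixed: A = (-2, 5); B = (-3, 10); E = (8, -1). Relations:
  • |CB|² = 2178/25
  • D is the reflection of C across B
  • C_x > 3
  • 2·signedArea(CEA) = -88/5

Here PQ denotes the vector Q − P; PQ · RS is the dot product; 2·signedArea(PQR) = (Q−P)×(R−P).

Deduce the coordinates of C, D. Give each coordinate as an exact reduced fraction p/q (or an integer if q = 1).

1. C_x = 18/5  [line -6·x + -10·y + 278/5 = 0 ∩ |CB|² = 2178/25]
2. C_y = 17/5  [line -6·x + -10·y + 278/5 = 0 ∩ |CB|² = 2178/25]
   → C = (18/5, 17/5)
3. D_x = -48/5  [D is the reflection of C across B]
4. D_y = 83/5  [D is the reflection of C across B]
   → D = (-48/5, 83/5)

C = (18/5, 17/5)
D = (-48/5, 83/5)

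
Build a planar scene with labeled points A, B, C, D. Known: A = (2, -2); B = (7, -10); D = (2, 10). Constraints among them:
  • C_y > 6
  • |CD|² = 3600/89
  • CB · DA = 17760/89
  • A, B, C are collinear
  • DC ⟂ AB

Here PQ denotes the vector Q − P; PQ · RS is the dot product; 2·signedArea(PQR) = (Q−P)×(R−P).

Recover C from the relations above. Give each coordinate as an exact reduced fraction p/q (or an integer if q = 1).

C = (-302/89, 590/89)

1. C_x = -302/89  [A, B, C are collinear ∩ DC ⟂ AB]
2. C_y = 590/89  [A, B, C are collinear ∩ DC ⟂ AB]
   → C = (-302/89, 590/89)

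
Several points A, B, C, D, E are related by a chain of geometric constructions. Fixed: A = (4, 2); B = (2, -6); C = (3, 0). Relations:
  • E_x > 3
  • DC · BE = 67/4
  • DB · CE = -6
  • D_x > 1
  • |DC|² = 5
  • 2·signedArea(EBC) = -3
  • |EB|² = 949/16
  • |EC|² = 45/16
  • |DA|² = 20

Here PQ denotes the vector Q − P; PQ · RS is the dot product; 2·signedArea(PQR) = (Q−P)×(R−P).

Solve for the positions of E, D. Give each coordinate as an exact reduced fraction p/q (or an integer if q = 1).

D = (2, -2)
E = (15/4, 3/2)

1. E_x = 15/4  [line -6·x + 1·y + 21 = 0 ∩ |EB|² = 949/16]
2. E_y = 3/2  [line -6·x + 1·y + 21 = 0 ∩ |EB|² = 949/16]
   → E = (15/4, 3/2)
3. D_x = 2  [DB · CE = -6 ∩ DC · BE = 67/4]
4. D_y = -2  [DB · CE = -6 ∩ DC · BE = 67/4]
   → D = (2, -2)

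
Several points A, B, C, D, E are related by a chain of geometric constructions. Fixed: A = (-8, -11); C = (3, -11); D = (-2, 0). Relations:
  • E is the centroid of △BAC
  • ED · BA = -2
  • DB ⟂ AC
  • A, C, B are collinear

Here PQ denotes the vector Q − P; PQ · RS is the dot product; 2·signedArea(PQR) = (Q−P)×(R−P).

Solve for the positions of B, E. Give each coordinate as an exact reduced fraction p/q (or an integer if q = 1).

B = (-2, -11)
E = (-7/3, -11)

1. B_x = -2  [A, C, B are collinear ∩ DB ⟂ AC]
2. B_y = -11  [A, C, B are collinear ∩ DB ⟂ AC]
   → B = (-2, -11)
3. E_x = -7/3  [E is the centroid of △BAC]
4. E_y = -11  [E is the centroid of △BAC]
   → E = (-7/3, -11)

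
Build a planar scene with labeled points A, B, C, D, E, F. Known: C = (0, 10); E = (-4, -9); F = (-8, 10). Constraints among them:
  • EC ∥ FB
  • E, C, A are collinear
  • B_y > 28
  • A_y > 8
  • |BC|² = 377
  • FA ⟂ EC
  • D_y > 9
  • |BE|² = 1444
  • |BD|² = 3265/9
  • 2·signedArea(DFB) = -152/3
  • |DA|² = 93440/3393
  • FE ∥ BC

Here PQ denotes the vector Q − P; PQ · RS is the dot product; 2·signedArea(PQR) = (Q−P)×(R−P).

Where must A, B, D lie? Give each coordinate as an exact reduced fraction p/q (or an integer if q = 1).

A = (-128/377, 3162/377)
B = (-4, 29)
D = (-16/3, 10)

1. A_x = -128/377  [E, C, A are collinear ∩ FA ⟂ EC]
2. A_y = 3162/377  [E, C, A are collinear ∩ FA ⟂ EC]
   → A = (-128/377, 3162/377)
3. B_x = -4  [FE ∥ BC ∩ EC ∥ FB]
4. B_y = 29  [FE ∥ BC ∩ EC ∥ FB]
   → B = (-4, 29)
5. D_x = -16/3  [line -19·x + 4·y + -424/3 = 0 ∩ |DA|² = 93440/3393]
6. D_y = 10  [line -19·x + 4·y + -424/3 = 0 ∩ |DA|² = 93440/3393]
   → D = (-16/3, 10)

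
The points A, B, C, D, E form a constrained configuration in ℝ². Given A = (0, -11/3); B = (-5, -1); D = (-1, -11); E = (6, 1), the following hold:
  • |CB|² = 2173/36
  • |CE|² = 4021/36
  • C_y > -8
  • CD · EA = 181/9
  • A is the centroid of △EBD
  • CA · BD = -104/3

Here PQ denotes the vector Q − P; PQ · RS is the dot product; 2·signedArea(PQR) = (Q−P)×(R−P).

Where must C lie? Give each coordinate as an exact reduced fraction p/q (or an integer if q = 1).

C = (-1/2, -22/3)

1. C_x = -1/2  [CA · BD = -104/3 ∩ CD · EA = 181/9]
2. C_y = -22/3  [CA · BD = -104/3 ∩ CD · EA = 181/9]
   → C = (-1/2, -22/3)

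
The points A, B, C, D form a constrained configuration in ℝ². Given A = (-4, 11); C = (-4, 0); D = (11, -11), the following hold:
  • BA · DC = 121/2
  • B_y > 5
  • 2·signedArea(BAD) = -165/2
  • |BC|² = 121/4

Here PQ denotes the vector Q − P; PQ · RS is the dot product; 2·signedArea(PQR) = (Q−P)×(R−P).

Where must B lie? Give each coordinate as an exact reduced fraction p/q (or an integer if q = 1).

B = (-4, 11/2)

1. B_x = -4  [BA · DC = 121/2 ∩ 2·signedArea(BAD) = -165/2]
2. B_y = 11/2  [BA · DC = 121/2 ∩ 2·signedArea(BAD) = -165/2]
   → B = (-4, 11/2)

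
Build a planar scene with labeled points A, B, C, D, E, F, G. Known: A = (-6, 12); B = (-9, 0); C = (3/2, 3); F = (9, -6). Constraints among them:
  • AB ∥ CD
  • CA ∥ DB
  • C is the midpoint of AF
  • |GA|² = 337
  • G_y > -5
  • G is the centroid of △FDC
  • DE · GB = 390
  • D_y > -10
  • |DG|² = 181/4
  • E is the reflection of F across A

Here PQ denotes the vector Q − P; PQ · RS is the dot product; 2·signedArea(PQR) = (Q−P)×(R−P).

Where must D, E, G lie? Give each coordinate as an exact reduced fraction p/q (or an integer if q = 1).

D = (-3/2, -9)
E = (-21, 30)
G = (3, -4)

1. D_x = -3/2  [CA ∥ DB ∩ AB ∥ CD]
2. D_y = -9  [CA ∥ DB ∩ AB ∥ CD]
   → D = (-3/2, -9)
3. E_x = -21  [E is the reflection of F across A]
4. E_y = 30  [E is the reflection of F across A]
   → E = (-21, 30)
5. G_x = 3  [G is the centroid of △FDC]
6. G_y = -4  [G is the centroid of △FDC]
   → G = (3, -4)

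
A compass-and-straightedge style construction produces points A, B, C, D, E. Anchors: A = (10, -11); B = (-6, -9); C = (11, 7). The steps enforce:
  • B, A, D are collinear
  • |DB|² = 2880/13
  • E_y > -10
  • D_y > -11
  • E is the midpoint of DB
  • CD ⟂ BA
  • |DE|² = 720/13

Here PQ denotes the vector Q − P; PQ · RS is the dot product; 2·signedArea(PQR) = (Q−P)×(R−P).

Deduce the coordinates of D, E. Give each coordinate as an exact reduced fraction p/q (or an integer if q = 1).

D = (114/13, -141/13)
E = (18/13, -129/13)

1. D_x = 114/13  [B, A, D are collinear ∩ CD ⟂ BA]
2. D_y = -141/13  [B, A, D are collinear ∩ CD ⟂ BA]
   → D = (114/13, -141/13)
3. E_x = 18/13  [E is the midpoint of DB]
4. E_y = -129/13  [E is the midpoint of DB]
   → E = (18/13, -129/13)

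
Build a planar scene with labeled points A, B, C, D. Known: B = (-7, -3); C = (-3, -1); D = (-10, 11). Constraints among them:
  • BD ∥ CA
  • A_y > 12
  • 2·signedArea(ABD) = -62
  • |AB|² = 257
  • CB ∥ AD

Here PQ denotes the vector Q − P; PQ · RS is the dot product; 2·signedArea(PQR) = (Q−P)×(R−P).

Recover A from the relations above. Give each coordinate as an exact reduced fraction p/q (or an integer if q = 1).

A = (-6, 13)

1. A_x = -6  [CB ∥ AD ∩ BD ∥ CA]
2. A_y = 13  [CB ∥ AD ∩ BD ∥ CA]
   → A = (-6, 13)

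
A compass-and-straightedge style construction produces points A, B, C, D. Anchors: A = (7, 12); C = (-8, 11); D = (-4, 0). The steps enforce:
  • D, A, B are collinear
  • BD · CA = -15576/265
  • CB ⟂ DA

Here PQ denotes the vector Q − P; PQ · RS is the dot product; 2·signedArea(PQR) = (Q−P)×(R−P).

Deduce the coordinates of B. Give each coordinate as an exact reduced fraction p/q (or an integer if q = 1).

1. B_x = -92/265  [D, A, B are collinear ∩ CB ⟂ DA]
2. B_y = 1056/265  [D, A, B are collinear ∩ CB ⟂ DA]
   → B = (-92/265, 1056/265)

B = (-92/265, 1056/265)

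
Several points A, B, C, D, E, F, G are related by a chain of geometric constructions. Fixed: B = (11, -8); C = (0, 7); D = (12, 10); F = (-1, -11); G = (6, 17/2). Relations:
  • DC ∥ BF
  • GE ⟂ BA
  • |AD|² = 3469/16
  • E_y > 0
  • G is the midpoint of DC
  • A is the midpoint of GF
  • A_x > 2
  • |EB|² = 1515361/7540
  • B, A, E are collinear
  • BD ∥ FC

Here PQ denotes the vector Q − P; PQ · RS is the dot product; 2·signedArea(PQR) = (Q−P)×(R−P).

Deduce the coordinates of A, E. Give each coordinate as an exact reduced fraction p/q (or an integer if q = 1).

1. A_x = 5/2  [A is the midpoint of GF]
2. A_y = -5/4  [A is the midpoint of GF]
   → A = (5/2, -5/4)
3. E_x = -192/1885  [B, A, E are collinear ∩ GE ⟂ BA]
4. E_y = 3077/3770  [B, A, E are collinear ∩ GE ⟂ BA]
   → E = (-192/1885, 3077/3770)

A = (5/2, -5/4)
E = (-192/1885, 3077/3770)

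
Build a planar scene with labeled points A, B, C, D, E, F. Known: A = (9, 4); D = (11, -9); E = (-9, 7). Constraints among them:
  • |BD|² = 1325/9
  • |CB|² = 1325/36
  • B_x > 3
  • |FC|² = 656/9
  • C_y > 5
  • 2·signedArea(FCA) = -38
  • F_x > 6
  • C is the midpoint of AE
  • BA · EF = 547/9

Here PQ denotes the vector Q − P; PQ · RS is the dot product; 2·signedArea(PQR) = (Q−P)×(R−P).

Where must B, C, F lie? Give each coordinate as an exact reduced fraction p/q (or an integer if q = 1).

B = (11/3, 2/3)
C = (0, 11/2)
F = (20/3, 1/6)

1. C_x = 0  [C is the midpoint of AE]
2. C_y = 11/2  [C is the midpoint of AE]
   → C = (0, 11/2)
3. F_x = 20/3  [line 3/2·x + 9·y + -23/2 = 0 ∩ |FC|² = 656/9]
4. F_y = 1/6  [line 3/2·x + 9·y + -23/2 = 0 ∩ |FC|² = 656/9]
   → F = (20/3, 1/6)
5. B_x = 11/3  [line -47/3·x + 41/6·y + 476/9 = 0 ∩ |BD|² = 1325/9]
6. B_y = 2/3  [line -47/3·x + 41/6·y + 476/9 = 0 ∩ |BD|² = 1325/9]
   → B = (11/3, 2/3)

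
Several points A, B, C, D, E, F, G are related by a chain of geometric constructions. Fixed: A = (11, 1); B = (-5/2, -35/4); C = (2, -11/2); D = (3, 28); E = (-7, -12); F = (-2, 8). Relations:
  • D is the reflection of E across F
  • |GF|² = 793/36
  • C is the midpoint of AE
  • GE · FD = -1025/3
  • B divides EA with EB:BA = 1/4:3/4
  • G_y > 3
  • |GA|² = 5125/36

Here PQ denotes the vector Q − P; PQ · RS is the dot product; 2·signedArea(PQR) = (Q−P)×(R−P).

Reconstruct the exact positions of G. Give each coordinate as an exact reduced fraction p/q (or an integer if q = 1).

G = (-2/3, 7/2)

1. G_x = -2/3  [line -5·x + -20·y + 200/3 = 0 ∩ |GA|² = 5125/36]
2. G_y = 7/2  [line -5·x + -20·y + 200/3 = 0 ∩ |GA|² = 5125/36]
   → G = (-2/3, 7/2)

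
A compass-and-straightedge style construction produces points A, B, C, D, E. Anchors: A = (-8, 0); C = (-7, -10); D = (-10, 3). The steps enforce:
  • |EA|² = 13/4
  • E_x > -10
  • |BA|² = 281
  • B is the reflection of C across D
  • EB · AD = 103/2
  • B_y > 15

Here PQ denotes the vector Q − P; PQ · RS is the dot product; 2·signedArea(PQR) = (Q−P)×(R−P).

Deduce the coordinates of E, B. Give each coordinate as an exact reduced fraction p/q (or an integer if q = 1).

1. B_x = -13  [B is the reflection of C across D]
2. B_y = 16  [B is the reflection of C across D]
   → B = (-13, 16)
3. E_x = -9  [line 2·x + -3·y + 45/2 = 0 ∩ |EA|² = 13/4]
4. E_y = 3/2  [line 2·x + -3·y + 45/2 = 0 ∩ |EA|² = 13/4]
   → E = (-9, 3/2)

B = (-13, 16)
E = (-9, 3/2)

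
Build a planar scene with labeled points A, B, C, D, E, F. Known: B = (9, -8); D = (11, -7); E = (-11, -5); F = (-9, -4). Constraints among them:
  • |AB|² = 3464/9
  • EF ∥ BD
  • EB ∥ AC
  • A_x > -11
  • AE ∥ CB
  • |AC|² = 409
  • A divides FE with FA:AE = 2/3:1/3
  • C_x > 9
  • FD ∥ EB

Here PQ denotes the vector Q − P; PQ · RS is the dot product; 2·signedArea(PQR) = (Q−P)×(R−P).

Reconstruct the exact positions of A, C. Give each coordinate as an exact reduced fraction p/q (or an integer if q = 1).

1. A_x = -31/3  [A divides FE with FA:AE = 2/3:1/3]
2. A_y = -14/3  [A divides FE with FA:AE = 2/3:1/3]
   → A = (-31/3, -14/3)
3. C_x = 29/3  [AE ∥ CB ∩ EB ∥ AC]
4. C_y = -23/3  [AE ∥ CB ∩ EB ∥ AC]
   → C = (29/3, -23/3)

A = (-31/3, -14/3)
C = (29/3, -23/3)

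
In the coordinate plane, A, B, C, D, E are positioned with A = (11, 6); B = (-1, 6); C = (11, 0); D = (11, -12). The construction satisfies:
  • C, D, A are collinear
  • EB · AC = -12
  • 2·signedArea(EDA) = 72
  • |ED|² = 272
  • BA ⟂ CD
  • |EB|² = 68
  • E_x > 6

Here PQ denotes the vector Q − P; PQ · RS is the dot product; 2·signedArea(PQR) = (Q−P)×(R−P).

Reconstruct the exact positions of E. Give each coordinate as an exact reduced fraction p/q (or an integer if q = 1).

1. E_x = 7  [2·signedArea(EDA) = 72 ∩ EB · AC = -12]
2. E_y = 4  [2·signedArea(EDA) = 72 ∩ EB · AC = -12]
   → E = (7, 4)

E = (7, 4)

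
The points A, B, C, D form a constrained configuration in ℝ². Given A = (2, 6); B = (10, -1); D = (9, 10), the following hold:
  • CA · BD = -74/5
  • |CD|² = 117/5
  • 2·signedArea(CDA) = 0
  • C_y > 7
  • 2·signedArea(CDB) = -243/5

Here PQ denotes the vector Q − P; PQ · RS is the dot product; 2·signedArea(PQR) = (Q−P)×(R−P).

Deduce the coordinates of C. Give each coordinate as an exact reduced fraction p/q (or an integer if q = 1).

C = (24/5, 38/5)

1. C_x = 24/5  [2·signedArea(CDA) = 0 ∩ CA · BD = -74/5]
2. C_y = 38/5  [2·signedArea(CDA) = 0 ∩ CA · BD = -74/5]
   → C = (24/5, 38/5)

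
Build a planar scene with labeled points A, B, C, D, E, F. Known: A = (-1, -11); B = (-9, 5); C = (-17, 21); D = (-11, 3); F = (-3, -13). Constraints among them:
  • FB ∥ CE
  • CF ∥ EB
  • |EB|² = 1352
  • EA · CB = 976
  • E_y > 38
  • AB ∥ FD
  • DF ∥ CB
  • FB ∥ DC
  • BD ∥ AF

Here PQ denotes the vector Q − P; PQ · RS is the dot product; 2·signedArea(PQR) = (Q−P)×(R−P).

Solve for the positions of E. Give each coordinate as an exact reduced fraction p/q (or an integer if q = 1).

E = (-23, 39)

1. E_x = -23  [CF ∥ EB ∩ FB ∥ CE]
2. E_y = 39  [CF ∥ EB ∩ FB ∥ CE]
   → E = (-23, 39)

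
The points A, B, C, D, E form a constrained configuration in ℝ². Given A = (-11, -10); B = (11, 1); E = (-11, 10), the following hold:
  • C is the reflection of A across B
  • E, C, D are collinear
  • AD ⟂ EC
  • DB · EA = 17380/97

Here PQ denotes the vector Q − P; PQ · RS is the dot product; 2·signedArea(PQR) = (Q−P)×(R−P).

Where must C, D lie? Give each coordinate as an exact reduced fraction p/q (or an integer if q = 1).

C = (33, 12)
D = (-1155/97, 966/97)

1. C_x = 33  [C is the reflection of A across B]
2. C_y = 12  [C is the reflection of A across B]
   → C = (33, 12)
3. D_x = -1155/97  [E, C, D are collinear ∩ AD ⟂ EC]
4. D_y = 966/97  [E, C, D are collinear ∩ AD ⟂ EC]
   → D = (-1155/97, 966/97)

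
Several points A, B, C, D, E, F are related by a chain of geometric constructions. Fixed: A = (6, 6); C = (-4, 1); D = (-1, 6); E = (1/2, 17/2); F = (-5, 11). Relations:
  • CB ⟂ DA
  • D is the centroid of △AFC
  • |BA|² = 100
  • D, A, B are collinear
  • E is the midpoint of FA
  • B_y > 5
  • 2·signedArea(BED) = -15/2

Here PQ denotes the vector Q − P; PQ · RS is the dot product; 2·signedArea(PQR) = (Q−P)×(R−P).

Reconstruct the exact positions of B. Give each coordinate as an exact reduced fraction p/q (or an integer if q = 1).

B = (-4, 6)

1. B_x = -4  [D, A, B are collinear ∩ CB ⟂ DA]
2. B_y = 6  [D, A, B are collinear ∩ CB ⟂ DA]
   → B = (-4, 6)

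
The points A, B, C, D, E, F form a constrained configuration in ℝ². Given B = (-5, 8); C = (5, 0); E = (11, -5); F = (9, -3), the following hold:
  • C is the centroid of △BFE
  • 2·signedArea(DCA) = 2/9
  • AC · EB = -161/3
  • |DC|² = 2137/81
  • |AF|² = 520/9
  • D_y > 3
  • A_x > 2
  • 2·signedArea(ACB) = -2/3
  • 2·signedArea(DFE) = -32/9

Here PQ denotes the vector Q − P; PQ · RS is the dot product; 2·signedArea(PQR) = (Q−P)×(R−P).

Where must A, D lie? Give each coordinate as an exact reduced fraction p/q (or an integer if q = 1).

A = (3, 5/3)
D = (1, 29/9)

1. A_x = 3  [2·signedArea(ACB) = -2/3 ∩ AC · EB = -161/3]
2. A_y = 5/3  [2·signedArea(ACB) = -2/3 ∩ AC · EB = -161/3]
   → A = (3, 5/3)
3. D_x = 1  [2·signedArea(DCA) = 2/9 ∩ 2·signedArea(DFE) = -32/9]
4. D_y = 29/9  [2·signedArea(DCA) = 2/9 ∩ 2·signedArea(DFE) = -32/9]
   → D = (1, 29/9)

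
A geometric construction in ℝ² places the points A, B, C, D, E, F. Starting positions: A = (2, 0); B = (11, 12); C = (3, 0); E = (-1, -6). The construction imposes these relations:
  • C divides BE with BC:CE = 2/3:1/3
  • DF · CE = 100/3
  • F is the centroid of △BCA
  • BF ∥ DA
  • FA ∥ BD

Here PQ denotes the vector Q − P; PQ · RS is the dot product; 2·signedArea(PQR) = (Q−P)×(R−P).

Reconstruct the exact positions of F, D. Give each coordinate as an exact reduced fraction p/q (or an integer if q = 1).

1. F_x = 16/3  [F is the centroid of △BCA]
2. F_y = 4  [F is the centroid of △BCA]
   → F = (16/3, 4)
3. D_x = 23/3  [BF ∥ DA ∩ FA ∥ BD]
4. D_y = 8  [BF ∥ DA ∩ FA ∥ BD]
   → D = (23/3, 8)

D = (23/3, 8)
F = (16/3, 4)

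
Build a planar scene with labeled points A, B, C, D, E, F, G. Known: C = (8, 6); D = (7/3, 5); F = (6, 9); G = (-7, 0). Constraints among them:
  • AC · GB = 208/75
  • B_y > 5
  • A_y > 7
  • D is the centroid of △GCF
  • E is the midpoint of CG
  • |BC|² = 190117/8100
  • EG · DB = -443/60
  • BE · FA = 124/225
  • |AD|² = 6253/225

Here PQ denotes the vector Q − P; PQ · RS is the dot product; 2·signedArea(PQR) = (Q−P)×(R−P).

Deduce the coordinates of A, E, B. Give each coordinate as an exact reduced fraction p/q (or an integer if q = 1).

A = (34/5, 39/5)
B = (289/90, 79/15)
E = (1/2, 3)

1. E_x = 1/2  [E is the midpoint of CG]
2. E_y = 3  [E is the midpoint of CG]
   → E = (1/2, 3)
3. B_x = 289/90  [line -15/2·x + -3·y + 2393/60 = 0 ∩ |BC|² = 190117/8100]
4. B_y = 79/15  [line -15/2·x + -3·y + 2393/60 = 0 ∩ |BC|² = 190117/8100]
   → B = (289/90, 79/15)
5. A_x = 34/5  [AC · GB = 208/75 ∩ BE · FA = 124/225]
6. A_y = 39/5  [AC · GB = 208/75 ∩ BE · FA = 124/225]
   → A = (34/5, 39/5)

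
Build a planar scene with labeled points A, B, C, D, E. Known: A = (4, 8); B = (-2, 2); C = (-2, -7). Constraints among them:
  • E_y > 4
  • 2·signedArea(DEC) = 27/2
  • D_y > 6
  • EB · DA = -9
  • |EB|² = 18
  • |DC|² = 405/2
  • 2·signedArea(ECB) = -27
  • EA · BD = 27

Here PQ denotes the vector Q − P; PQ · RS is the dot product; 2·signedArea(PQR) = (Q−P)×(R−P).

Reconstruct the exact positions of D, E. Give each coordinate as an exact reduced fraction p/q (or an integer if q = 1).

1. E_x = 1  [2·signedArea(ECB) = -27]
2. E_y = 5  [|EB|² = 18]
   → E = (1, 5)
3. D_x = 5/2  [2·signedArea(DEC) = 27/2 ∩ EA · BD = 27]
4. D_y = 13/2  [2·signedArea(DEC) = 27/2 ∩ EA · BD = 27]
   → D = (5/2, 13/2)

D = (5/2, 13/2)
E = (1, 5)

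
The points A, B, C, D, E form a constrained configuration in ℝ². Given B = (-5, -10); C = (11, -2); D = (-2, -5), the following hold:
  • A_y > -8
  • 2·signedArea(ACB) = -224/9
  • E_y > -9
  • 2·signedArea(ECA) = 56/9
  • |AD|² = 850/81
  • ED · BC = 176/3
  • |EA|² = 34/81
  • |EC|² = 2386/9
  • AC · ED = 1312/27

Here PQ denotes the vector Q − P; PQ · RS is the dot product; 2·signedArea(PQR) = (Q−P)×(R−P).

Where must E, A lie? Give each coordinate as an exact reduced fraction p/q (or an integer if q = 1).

1. E_x = -4  [line -16·x + -8·y + -392/3 = 0 ∩ |EC|² = 2386/9]
2. E_y = -25/3  [line -16·x + -8·y + -392/3 = 0 ∩ |EC|² = 2386/9]
   → E = (-4, -25/3)
3. A_x = -11/3  [2·signedArea(ECA) = 56/9 ∩ 2·signedArea(ACB) = -224/9]
4. A_y = -70/9  [2·signedArea(ECA) = 56/9 ∩ 2·signedArea(ACB) = -224/9]
   → A = (-11/3, -70/9)

A = (-11/3, -70/9)
E = (-4, -25/3)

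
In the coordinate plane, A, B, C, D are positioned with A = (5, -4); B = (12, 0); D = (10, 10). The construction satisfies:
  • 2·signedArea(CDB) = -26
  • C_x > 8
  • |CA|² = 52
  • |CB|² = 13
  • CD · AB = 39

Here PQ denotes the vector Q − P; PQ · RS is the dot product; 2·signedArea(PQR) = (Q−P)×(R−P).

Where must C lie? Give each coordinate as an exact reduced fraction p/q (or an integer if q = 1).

C = (9, 2)

1. C_x = 9  [CD · AB = 39 ∩ 2·signedArea(CDB) = -26]
2. C_y = 2  [CD · AB = 39 ∩ 2·signedArea(CDB) = -26]
   → C = (9, 2)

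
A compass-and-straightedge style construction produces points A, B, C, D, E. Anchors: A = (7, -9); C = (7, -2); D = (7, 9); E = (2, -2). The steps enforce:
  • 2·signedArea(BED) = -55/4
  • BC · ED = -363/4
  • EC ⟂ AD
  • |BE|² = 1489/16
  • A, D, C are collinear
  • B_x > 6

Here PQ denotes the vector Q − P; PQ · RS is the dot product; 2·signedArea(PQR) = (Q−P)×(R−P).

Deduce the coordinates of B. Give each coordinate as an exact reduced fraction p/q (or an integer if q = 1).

1. B_x = 7  [BC · ED = -363/4 ∩ 2·signedArea(BED) = -55/4]
2. B_y = 25/4  [BC · ED = -363/4 ∩ 2·signedArea(BED) = -55/4]
   → B = (7, 25/4)

B = (7, 25/4)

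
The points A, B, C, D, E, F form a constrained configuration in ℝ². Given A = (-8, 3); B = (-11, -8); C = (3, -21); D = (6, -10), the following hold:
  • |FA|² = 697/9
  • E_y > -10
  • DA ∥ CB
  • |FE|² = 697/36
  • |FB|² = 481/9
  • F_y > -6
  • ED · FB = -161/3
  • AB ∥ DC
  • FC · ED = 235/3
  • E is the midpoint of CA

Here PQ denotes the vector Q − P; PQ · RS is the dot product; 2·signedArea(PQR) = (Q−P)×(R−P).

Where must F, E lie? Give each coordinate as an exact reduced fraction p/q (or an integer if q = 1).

E = (-5/2, -9)
F = (-13/3, -5)

1. E_x = -5/2  [E is the midpoint of CA]
2. E_y = -9  [E is the midpoint of CA]
   → E = (-5/2, -9)
3. F_x = -13/3  [line -17/2·x + 1·y + -191/6 = 0 ∩ |FB|² = 481/9]
4. F_y = -5  [line -17/2·x + 1·y + -191/6 = 0 ∩ |FB|² = 481/9]
   → F = (-13/3, -5)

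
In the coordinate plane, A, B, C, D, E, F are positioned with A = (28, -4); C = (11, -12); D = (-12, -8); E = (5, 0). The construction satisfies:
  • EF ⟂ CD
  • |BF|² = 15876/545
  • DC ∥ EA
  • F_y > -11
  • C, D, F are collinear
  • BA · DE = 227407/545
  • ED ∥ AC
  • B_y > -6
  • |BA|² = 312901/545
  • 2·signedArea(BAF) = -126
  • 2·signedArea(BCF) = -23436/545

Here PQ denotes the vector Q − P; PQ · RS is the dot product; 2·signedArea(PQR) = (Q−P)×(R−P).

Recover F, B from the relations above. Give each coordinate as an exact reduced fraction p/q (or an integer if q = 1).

1. F_x = 1717/545  [C, D, F are collinear ∩ EF ⟂ CD]
2. F_y = -5796/545  [C, D, F are collinear ∩ EF ⟂ CD]
   → F = (1717/545, -5796/545)
3. B_x = 2221/545  [2·signedArea(BCF) = -23436/545 ∩ 2·signedArea(BAF) = -126]
4. B_y = -2898/545  [2·signedArea(BCF) = -23436/545 ∩ 2·signedArea(BAF) = -126]
   → B = (2221/545, -2898/545)

B = (2221/545, -2898/545)
F = (1717/545, -5796/545)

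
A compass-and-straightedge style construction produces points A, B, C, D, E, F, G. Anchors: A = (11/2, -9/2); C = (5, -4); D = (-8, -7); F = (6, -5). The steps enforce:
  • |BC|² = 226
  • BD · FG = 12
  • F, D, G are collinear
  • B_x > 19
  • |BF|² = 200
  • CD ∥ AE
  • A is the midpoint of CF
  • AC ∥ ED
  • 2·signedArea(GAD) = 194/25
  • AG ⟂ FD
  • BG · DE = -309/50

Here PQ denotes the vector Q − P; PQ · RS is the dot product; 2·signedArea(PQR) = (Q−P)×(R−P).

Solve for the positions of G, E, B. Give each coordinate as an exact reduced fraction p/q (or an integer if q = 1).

1. G_x = 279/50  [F, D, G are collinear ∩ AG ⟂ FD]
2. G_y = -253/50  [F, D, G are collinear ∩ AG ⟂ FD]
   → G = (279/50, -253/50)
3. E_x = -15/2  [AC ∥ ED ∩ CD ∥ AE]
4. E_y = -15/2  [AC ∥ ED ∩ CD ∥ AE]
   → E = (-15/2, -15/2)
5. B_x = 20  [BG · DE = -309/50 ∩ BD · FG = 12]
6. B_y = -3  [BG · DE = -309/50 ∩ BD · FG = 12]
   → B = (20, -3)

B = (20, -3)
E = (-15/2, -15/2)
G = (279/50, -253/50)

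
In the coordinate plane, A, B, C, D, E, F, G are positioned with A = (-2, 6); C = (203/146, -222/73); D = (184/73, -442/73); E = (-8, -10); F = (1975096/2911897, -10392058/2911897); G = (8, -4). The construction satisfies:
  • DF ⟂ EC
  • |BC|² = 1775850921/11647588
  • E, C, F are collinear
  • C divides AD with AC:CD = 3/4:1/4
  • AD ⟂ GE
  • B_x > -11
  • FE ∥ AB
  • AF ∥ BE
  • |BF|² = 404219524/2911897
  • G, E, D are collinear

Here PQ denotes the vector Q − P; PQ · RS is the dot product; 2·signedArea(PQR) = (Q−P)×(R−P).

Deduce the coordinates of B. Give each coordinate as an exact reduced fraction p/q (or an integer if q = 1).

1. B_x = -31094066/2911897  [AF ∥ BE ∩ FE ∥ AB]
2. B_y = -1255530/2911897  [AF ∥ BE ∩ FE ∥ AB]
   → B = (-31094066/2911897, -1255530/2911897)

B = (-31094066/2911897, -1255530/2911897)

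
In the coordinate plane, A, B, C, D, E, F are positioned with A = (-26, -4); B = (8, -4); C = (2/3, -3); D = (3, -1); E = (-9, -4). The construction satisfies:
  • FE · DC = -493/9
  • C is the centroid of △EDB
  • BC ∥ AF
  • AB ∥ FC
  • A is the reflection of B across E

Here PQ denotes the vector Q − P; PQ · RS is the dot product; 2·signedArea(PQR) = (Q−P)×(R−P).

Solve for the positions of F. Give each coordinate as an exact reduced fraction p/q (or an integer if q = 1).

1. F_x = -100/3  [AB ∥ FC ∩ BC ∥ AF]
2. F_y = -3  [AB ∥ FC ∩ BC ∥ AF]
   → F = (-100/3, -3)

F = (-100/3, -3)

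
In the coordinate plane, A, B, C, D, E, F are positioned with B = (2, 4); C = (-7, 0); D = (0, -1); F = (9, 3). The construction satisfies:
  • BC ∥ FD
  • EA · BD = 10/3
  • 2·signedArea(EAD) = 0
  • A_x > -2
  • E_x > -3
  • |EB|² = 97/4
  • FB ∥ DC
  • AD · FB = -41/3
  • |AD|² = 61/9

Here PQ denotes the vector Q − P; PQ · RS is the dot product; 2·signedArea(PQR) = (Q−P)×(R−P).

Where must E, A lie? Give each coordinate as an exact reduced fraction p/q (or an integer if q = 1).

1. A_x = -5/3  [line 7·x + -1·y + 38/3 = 0 ∩ |AD|² = 61/9]
2. A_y = 1  [line 7·x + -1·y + 38/3 = 0 ∩ |AD|² = 61/9]
   → A = (-5/3, 1)
3. E_x = -5/2  [2·signedArea(EAD) = 0 ∩ EA · BD = 10/3]
4. E_y = 2  [2·signedArea(EAD) = 0 ∩ EA · BD = 10/3]
   → E = (-5/2, 2)

A = (-5/3, 1)
E = (-5/2, 2)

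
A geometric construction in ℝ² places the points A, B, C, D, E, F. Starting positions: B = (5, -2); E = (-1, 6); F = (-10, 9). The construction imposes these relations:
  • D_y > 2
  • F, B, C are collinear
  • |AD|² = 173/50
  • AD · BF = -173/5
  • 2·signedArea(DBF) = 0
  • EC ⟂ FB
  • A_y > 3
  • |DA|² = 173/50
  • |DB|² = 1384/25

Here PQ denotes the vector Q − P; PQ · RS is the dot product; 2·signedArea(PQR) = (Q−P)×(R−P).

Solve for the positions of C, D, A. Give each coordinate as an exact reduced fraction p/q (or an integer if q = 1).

1. C_x = -470/173  [F, B, C are collinear ∩ EC ⟂ FB]
2. C_y = 633/173  [F, B, C are collinear ∩ EC ⟂ FB]
   → C = (-470/173, 633/173)
3. D_x = -1  [line -11·x + -15·y + 25 = 0 ∩ |DB|² = 1384/25]
4. D_y = 12/5  [line -11·x + -15·y + 25 = 0 ∩ |DB|² = 1384/25]
   → D = (-1, 12/5)
5. A_x = -5/2  [line 15·x + -11·y + 76 = 0 ∩ |AD|² = 173/50]
6. A_y = 7/2  [line 15·x + -11·y + 76 = 0 ∩ |AD|² = 173/50]
   → A = (-5/2, 7/2)

A = (-5/2, 7/2)
C = (-470/173, 633/173)
D = (-1, 12/5)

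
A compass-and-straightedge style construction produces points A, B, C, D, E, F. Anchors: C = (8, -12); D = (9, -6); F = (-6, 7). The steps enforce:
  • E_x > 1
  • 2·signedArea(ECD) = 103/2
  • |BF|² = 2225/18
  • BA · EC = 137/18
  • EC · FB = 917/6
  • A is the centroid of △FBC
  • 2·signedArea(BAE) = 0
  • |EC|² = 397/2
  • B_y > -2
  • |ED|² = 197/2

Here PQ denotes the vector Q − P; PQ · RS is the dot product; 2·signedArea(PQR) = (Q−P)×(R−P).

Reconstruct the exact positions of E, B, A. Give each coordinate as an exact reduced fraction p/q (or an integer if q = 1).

A = (19/18, -13/6)
B = (7/6, -3/2)
E = (3/2, 1/2)

1. E_x = 3/2  [line -6·x + 1·y + 17/2 = 0 ∩ |EC|² = 397/2]
2. E_y = 1/2  [line -6·x + 1·y + 17/2 = 0 ∩ |EC|² = 397/2]
   → E = (3/2, 1/2)
3. B_x = 7/6  [line 13/2·x + -25/2·y + -79/3 = 0 ∩ |BF|² = 2225/18]
4. B_y = -3/2  [line 13/2·x + -25/2·y + -79/3 = 0 ∩ |BF|² = 2225/18]
   → B = (7/6, -3/2)
5. A_x = 19/18  [2·signedArea(BAE) = 0 ∩ A is the centroid of △FBC]
6. A_y = -13/6  [2·signedArea(BAE) = 0 ∩ A is the centroid of △FBC]
   → A = (19/18, -13/6)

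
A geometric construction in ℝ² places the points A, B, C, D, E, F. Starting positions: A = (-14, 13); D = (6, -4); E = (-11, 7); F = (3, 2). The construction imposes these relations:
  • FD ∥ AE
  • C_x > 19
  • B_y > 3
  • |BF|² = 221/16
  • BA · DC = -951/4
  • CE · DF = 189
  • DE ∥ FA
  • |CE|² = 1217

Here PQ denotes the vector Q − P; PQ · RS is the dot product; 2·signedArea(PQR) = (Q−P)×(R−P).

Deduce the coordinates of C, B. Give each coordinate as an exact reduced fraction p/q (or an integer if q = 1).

1. C_x = 20  [line 3·x + -6·y + -114 = 0 ∩ |CE|² = 1217]
2. C_y = -9  [line 3·x + -6·y + -114 = 0 ∩ |CE|² = 1217]
   → C = (20, -9)
3. B_x = -1/2  [line -14·x + 5·y + -93/4 = 0 ∩ |BF|² = 221/16]
4. B_y = 13/4  [line -14·x + 5·y + -93/4 = 0 ∩ |BF|² = 221/16]
   → B = (-1/2, 13/4)

B = (-1/2, 13/4)
C = (20, -9)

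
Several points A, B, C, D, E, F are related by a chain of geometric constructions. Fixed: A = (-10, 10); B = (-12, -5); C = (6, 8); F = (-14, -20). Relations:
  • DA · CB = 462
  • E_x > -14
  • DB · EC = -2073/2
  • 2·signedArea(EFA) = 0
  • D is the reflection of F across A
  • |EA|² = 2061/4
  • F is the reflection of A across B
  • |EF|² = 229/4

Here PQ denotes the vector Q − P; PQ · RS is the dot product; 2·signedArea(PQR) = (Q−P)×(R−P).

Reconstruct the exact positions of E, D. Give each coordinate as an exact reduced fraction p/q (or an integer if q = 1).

1. E_x = -13  [line -30·x + 4·y + -340 = 0 ∩ |EF|² = 229/4]
2. E_y = -25/2  [line -30·x + 4·y + -340 = 0 ∩ |EF|² = 229/4]
   → E = (-13, -25/2)
3. D_x = -6  [D is the reflection of F across A]
4. D_y = 40  [D is the reflection of F across A]
   → D = (-6, 40)

D = (-6, 40)
E = (-13, -25/2)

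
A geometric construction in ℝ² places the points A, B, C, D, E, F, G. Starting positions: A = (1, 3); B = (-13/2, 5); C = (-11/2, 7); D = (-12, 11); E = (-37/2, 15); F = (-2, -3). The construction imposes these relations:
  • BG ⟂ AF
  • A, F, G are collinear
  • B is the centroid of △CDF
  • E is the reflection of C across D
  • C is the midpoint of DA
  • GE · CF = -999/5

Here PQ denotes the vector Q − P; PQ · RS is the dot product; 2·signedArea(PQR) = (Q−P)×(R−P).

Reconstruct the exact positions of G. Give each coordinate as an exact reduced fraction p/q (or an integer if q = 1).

G = (3/10, 8/5)

1. G_x = 3/10  [A, F, G are collinear ∩ BG ⟂ AF]
2. G_y = 8/5  [A, F, G are collinear ∩ BG ⟂ AF]
   → G = (3/10, 8/5)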